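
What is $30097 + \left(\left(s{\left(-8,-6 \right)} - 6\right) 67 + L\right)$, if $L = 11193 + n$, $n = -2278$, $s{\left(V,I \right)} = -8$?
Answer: $38074$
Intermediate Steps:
$L = 8915$ ($L = 11193 - 2278 = 8915$)
$30097 + \left(\left(s{\left(-8,-6 \right)} - 6\right) 67 + L\right) = 30097 + \left(\left(-8 - 6\right) 67 + 8915\right) = 30097 + \left(\left(-14\right) 67 + 8915\right) = 30097 + \left(-938 + 8915\right) = 30097 + 7977 = 38074$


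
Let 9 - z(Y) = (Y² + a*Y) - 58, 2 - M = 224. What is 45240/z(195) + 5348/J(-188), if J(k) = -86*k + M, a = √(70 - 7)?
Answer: -1406439268682/1638353761271 + 26465400*√7/1438414189 ≈ -0.80977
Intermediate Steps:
M = -222 (M = 2 - 1*224 = 2 - 224 = -222)
a = 3*√7 (a = √63 = 3*√7 ≈ 7.9373)
J(k) = -222 - 86*k (J(k) = -86*k - 222 = -222 - 86*k)
z(Y) = 67 - Y² - 3*Y*√7 (z(Y) = 9 - ((Y² + (3*√7)*Y) - 58) = 9 - ((Y² + 3*Y*√7) - 58) = 9 - (-58 + Y² + 3*Y*√7) = 9 + (58 - Y² - 3*Y*√7) = 67 - Y² - 3*Y*√7)
45240/z(195) + 5348/J(-188) = 45240/(67 - 1*195² - 3*195*√7) + 5348/(-222 - 86*(-188)) = 45240/(67 - 1*38025 - 585*√7) + 5348/(-222 + 16168) = 45240/(67 - 38025 - 585*√7) + 5348/15946 = 45240/(-37958 - 585*√7) + 5348*(1/15946) = 45240/(-37958 - 585*√7) + 382/1139 = 382/1139 + 45240/(-37958 - 585*√7)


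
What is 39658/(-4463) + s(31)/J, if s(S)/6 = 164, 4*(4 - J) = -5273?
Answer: -1562478/191909 ≈ -8.1418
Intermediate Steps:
J = 5289/4 (J = 4 - ¼*(-5273) = 4 + 5273/4 = 5289/4 ≈ 1322.3)
s(S) = 984 (s(S) = 6*164 = 984)
39658/(-4463) + s(31)/J = 39658/(-4463) + 984/(5289/4) = 39658*(-1/4463) + 984*(4/5289) = -39658/4463 + 32/43 = -1562478/191909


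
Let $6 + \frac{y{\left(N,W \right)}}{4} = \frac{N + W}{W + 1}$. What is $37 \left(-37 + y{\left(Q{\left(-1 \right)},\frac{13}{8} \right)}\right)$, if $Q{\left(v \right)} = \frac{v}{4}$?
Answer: $- \frac{45769}{21} \approx -2179.5$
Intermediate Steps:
$Q{\left(v \right)} = \frac{v}{4}$ ($Q{\left(v \right)} = v \frac{1}{4} = \frac{v}{4}$)
$y{\left(N,W \right)} = -24 + \frac{4 \left(N + W\right)}{1 + W}$ ($y{\left(N,W \right)} = -24 + 4 \frac{N + W}{W + 1} = -24 + 4 \frac{N + W}{1 + W} = -24 + \frac{4 \left(N + W\right)}{1 + W}$)
$37 \left(-37 + y{\left(Q{\left(-1 \right)},\frac{13}{8} \right)}\right) = 37 \left(-37 + \frac{4 \left(-6 + \frac{1}{4} \left(-1\right) - 5 \cdot \frac{13}{8}\right)}{1 + \frac{13}{8}}\right) = 37 \left(-37 + \frac{4 \left(-6 - \frac{1}{4} - 5 \cdot 13 \cdot \frac{1}{8}\right)}{1 + 13 \cdot \frac{1}{8}}\right) = 37 \left(-37 + \frac{4 \left(-6 - \frac{1}{4} - \frac{65}{8}\right)}{1 + \frac{13}{8}}\right) = 37 \left(-37 + \frac{4 \left(-6 - \frac{1}{4} - \frac{65}{8}\right)}{\frac{21}{8}}\right) = 37 \left(-37 + 4 \cdot \frac{8}{21} \left(- \frac{115}{8}\right)\right) = 37 \left(-37 - \frac{460}{21}\right) = 37 \left(- \frac{1237}{21}\right) = - \frac{45769}{21}$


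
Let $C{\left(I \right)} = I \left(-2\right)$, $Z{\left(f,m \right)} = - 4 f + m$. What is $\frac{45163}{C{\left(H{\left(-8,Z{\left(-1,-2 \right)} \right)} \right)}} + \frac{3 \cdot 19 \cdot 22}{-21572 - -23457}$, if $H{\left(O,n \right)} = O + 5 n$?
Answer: $- \frac{85127239}{7540} \approx -11290.0$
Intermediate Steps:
$Z{\left(f,m \right)} = m - 4 f$
$C{\left(I \right)} = - 2 I$
$\frac{45163}{C{\left(H{\left(-8,Z{\left(-1,-2 \right)} \right)} \right)}} + \frac{3 \cdot 19 \cdot 22}{-21572 - -23457} = \frac{45163}{\left(-2\right) \left(-8 + 5 \left(-2 - -4\right)\right)} + \frac{3 \cdot 19 \cdot 22}{-21572 - -23457} = \frac{45163}{\left(-2\right) \left(-8 + 5 \left(-2 + 4\right)\right)} + \frac{57 \cdot 22}{-21572 + 23457} = \frac{45163}{\left(-2\right) \left(-8 + 5 \cdot 2\right)} + \frac{1254}{1885} = \frac{45163}{\left(-2\right) \left(-8 + 10\right)} + 1254 \cdot \frac{1}{1885} = \frac{45163}{\left(-2\right) 2} + \frac{1254}{1885} = \frac{45163}{-4} + \frac{1254}{1885} = 45163 \left(- \frac{1}{4}\right) + \frac{1254}{1885} = - \frac{45163}{4} + \frac{1254}{1885} = - \frac{85127239}{7540}$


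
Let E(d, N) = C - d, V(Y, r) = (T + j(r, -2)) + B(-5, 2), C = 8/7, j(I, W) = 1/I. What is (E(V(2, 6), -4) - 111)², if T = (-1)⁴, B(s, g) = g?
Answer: 22534009/1764 ≈ 12774.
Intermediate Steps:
T = 1
C = 8/7 (C = 8*(⅐) = 8/7 ≈ 1.1429)
V(Y, r) = 3 + 1/r (V(Y, r) = (1 + 1/r) + 2 = 3 + 1/r)
E(d, N) = 8/7 - d
(E(V(2, 6), -4) - 111)² = ((8/7 - (3 + 1/6)) - 111)² = ((8/7 - (3 + ⅙)) - 111)² = ((8/7 - 1*19/6) - 111)² = ((8/7 - 19/6) - 111)² = (-85/42 - 111)² = (-4747/42)² = 22534009/1764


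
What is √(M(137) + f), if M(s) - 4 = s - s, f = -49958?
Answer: I*√49954 ≈ 223.5*I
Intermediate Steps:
M(s) = 4 (M(s) = 4 + (s - s) = 4 + 0 = 4)
√(M(137) + f) = √(4 - 49958) = √(-49954) = I*√49954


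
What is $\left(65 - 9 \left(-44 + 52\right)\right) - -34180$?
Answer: $34173$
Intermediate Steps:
$\left(65 - 9 \left(-44 + 52\right)\right) - -34180 = \left(65 - 72\right) + 34180 = -7 + 34180 = 34173$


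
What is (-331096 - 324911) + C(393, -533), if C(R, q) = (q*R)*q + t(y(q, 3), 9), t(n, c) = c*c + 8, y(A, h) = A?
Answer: 110991059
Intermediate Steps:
t(n, c) = 8 + c² (t(n, c) = c² + 8 = 8 + c²)
C(R, q) = 89 + R*q² (C(R, q) = (q*R)*q + (8 + 9²) = (R*q)*q + (8 + 81) = R*q² + 89 = 89 + R*q²)
(-331096 - 324911) + C(393, -533) = (-331096 - 324911) + (89 + 393*(-533)²) = -656007 + (89 + 393*284089) = -656007 + (89 + 111646977) = -656007 + 111647066 = 110991059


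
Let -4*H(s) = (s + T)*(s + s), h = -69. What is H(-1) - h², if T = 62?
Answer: -9461/2 ≈ -4730.5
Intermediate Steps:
H(s) = -s*(62 + s)/2 (H(s) = -(s + 62)*(s + s)/4 = -(62 + s)*2*s/4 = -s*(62 + s)/2)
H(-1) - h² = -½*(-1)*(62 - 1) - 1*(-69)² = -½*(-1)*61 - 1*4761 = 61/2 - 4761 = -9461/2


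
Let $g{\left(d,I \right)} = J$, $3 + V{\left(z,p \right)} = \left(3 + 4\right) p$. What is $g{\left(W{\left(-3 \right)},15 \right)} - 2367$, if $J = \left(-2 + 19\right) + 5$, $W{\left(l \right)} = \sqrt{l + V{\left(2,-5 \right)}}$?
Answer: $-2345$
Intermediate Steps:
$V{\left(z,p \right)} = -3 + 7 p$ ($V{\left(z,p \right)} = -3 + \left(3 + 4\right) p = -3 + 7 p$)
$W{\left(l \right)} = \sqrt{-38 + l}$ ($W{\left(l \right)} = \sqrt{l + \left(-3 + 7 \left(-5\right)\right)} = \sqrt{l - 38} = \sqrt{-38 + l}$)
$J = 22$ ($J = 17 + 5 = 22$)
$g{\left(d,I \right)} = 22$
$g{\left(W{\left(-3 \right)},15 \right)} - 2367 = 22 - 2367 = -2345$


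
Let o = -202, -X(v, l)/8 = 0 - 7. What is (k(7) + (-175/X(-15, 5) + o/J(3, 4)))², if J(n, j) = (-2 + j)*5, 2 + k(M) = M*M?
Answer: 896809/1600 ≈ 560.51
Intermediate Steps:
X(v, l) = 56 (X(v, l) = -8*(0 - 7) = -8*(-7) = 56)
k(M) = -2 + M² (k(M) = -2 + M*M = -2 + M²)
J(n, j) = -10 + 5*j
(k(7) + (-175/X(-15, 5) + o/J(3, 4)))² = ((-2 + 7²) + (-175/56 - 202/(-10 + 5*4)))² = ((-2 + 49) + (-175*1/56 - 202/(-10 + 20)))² = (47 + (-25/8 - 202/10))² = (47 + (-25/8 - 202*⅒))² = (47 + (-25/8 - 101/5))² = (47 - 933/40)² = (947/40)² = 896809/1600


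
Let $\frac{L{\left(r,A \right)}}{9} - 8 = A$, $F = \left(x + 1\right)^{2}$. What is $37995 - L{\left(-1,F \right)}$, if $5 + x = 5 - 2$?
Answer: $37914$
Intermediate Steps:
$x = -2$ ($x = -5 + \left(5 - 2\right) = -5 + 3 = -2$)
$F = 1$ ($F = \left(-2 + 1\right)^{2} = \left(-1\right)^{2} = 1$)
$L{\left(r,A \right)} = 72 + 9 A$
$37995 - L{\left(-1,F \right)} = 37995 - \left(72 + 9 \cdot 1\right) = 37995 - \left(72 + 9\right) = 37995 - 81 = 37914$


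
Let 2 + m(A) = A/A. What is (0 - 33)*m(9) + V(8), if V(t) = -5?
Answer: 28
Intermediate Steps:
m(A) = -1 (m(A) = -2 + A/A = -2 + 1 = -1)
(0 - 33)*m(9) + V(8) = (0 - 33)*(-1) - 5 = -33*(-1) - 5 = 33 - 5 = 28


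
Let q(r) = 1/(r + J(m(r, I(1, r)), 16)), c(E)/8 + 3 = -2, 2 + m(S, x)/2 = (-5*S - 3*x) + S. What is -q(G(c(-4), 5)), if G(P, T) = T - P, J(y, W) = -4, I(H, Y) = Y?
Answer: -1/41 ≈ -0.024390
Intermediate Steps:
m(S, x) = -4 - 8*S - 6*x (m(S, x) = -4 + 2*((-5*S - 3*x) + S) = -4 + 2*(-4*S - 3*x) = -4 + (-8*S - 6*x) = -4 - 8*S - 6*x)
c(E) = -40 (c(E) = -24 + 8*(-2) = -24 - 16 = -40)
q(r) = 1/(-4 + r) (q(r) = 1/(r - 4) = 1/(-4 + r))
-q(G(c(-4), 5)) = -1/(-4 + (5 - 1*(-40))) = -1/(-4 + (5 + 40)) = -1/(-4 + 45) = -1/41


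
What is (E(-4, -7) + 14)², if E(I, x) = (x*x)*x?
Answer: 108241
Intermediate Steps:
E(I, x) = x³ (E(I, x) = x²*x = x³)
(E(-4, -7) + 14)² = ((-7)³ + 14)² = (-343 + 14)² = (-329)² = 108241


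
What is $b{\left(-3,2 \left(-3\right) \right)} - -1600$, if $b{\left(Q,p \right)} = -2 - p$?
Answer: $1604$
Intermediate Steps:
$b{\left(-3,2 \left(-3\right) \right)} - -1600 = \left(-2 - 2 \left(-3\right)\right) - -1600 = \left(-2 - -6\right) + 1600 = \left(-2 + 6\right) + 1600 = 4 + 1600 = 1604$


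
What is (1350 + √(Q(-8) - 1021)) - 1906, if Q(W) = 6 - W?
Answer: -556 + I*√1007 ≈ -556.0 + 31.733*I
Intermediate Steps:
(1350 + √(Q(-8) - 1021)) - 1906 = (1350 + √((6 - 1*(-8)) - 1021)) - 1906 = (1350 + √((6 + 8) - 1021)) - 1906 = (1350 + √(14 - 1021)) - 1906 = (1350 + √(-1007)) - 1906 = (1350 + I*√1007) - 1906 = -556 + I*√1007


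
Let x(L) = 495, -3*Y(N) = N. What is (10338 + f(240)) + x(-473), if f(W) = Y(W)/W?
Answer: 32498/3 ≈ 10833.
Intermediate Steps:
Y(N) = -N/3
f(W) = -1/3 (f(W) = (-W/3)/W = -1/3)
(10338 + f(240)) + x(-473) = (10338 - 1/3) + 495 = 31013/3 + 495 = 32498/3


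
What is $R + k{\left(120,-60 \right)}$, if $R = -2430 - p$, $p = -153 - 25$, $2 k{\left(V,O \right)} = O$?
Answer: $-2282$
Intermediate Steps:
$k{\left(V,O \right)} = \frac{O}{2}$
$p = -178$
$R = -2252$ ($R = -2430 - -178 = -2430 + 178 = -2252$)
$R + k{\left(120,-60 \right)} = -2252 + \frac{1}{2} \left(-60\right) = -2252 - 30 = -2282$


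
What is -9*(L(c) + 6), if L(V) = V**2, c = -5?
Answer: -279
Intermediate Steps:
-9*(L(c) + 6) = -9*((-5)**2 + 6) = -9*(25 + 6) = -9*31 = -279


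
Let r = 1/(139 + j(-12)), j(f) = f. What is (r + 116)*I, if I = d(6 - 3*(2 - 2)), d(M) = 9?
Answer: 132597/127 ≈ 1044.1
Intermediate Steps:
r = 1/127 (r = 1/(139 - 12) = 1/127 ≈ 0.0078740)
I = 9
(r + 116)*I = (1/127 + 116)*9 = (14733/127)*9 = 132597/127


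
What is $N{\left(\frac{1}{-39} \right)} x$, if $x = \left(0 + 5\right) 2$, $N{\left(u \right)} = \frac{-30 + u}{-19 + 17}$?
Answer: $\frac{5855}{39} \approx 150.13$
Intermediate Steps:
$N{\left(u \right)} = 15 - \frac{u}{2}$ ($N{\left(u \right)} = \frac{-30 + u}{-2} = \left(-30 + u\right) \left(- \frac{1}{2}\right) = 15 - \frac{u}{2}$)
$x = 10$ ($x = 5 \cdot 2 = 10$)
$N{\left(\frac{1}{-39} \right)} x = \left(15 - \frac{1}{2 \left(-39\right)}\right) 10 = \left(15 - - \frac{1}{78}\right) 10 = \left(15 + \frac{1}{78}\right) 10 = \frac{1171}{78} \cdot 10 = \frac{5855}{39}$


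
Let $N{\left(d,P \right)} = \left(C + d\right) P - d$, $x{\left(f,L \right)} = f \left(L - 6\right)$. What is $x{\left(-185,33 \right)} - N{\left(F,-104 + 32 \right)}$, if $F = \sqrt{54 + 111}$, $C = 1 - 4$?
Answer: $-5211 + 73 \sqrt{165} \approx -4273.3$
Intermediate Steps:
$C = -3$ ($C = 1 - 4 = -3$)
$F = \sqrt{165} \approx 12.845$
$x{\left(f,L \right)} = f \left(-6 + L\right)$
$N{\left(d,P \right)} = - d + P \left(-3 + d\right)$ ($N{\left(d,P \right)} = \left(-3 + d\right) P - d = P \left(-3 + d\right) - d = - d + P \left(-3 + d\right)$)
$x{\left(-185,33 \right)} - N{\left(F,-104 + 32 \right)} = - 185 \left(-6 + 33\right) - \left(- \sqrt{165} - 3 \left(-104 + 32\right) + \left(-104 + 32\right) \sqrt{165}\right) = \left(-185\right) 27 - \left(- \sqrt{165} - -216 - 72 \sqrt{165}\right) = -4995 - \left(- \sqrt{165} + 216 - 72 \sqrt{165}\right) = -4995 - \left(216 - 73 \sqrt{165}\right) = -5211 + 73 \sqrt{165}$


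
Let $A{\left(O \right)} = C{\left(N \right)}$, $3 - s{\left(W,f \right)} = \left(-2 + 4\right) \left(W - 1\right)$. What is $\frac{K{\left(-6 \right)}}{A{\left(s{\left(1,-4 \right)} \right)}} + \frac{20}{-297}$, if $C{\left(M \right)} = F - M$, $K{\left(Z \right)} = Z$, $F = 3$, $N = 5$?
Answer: $\frac{871}{297} \approx 2.9327$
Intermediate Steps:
$s{\left(W,f \right)} = 5 - 2 W$ ($s{\left(W,f \right)} = 3 - \left(-2 + 4\right) \left(W - 1\right) = 3 - 2 \left(-1 + W\right) = 3 - \left(-2 + 2 W\right) = 5 - 2 W$)
$C{\left(M \right)} = 3 - M$
$A{\left(O \right)} = -2$ ($A{\left(O \right)} = 3 - 5 = -2$)
$\frac{K{\left(-6 \right)}}{A{\left(s{\left(1,-4 \right)} \right)}} + \frac{20}{-297} = - \frac{6}{-2} + \frac{20}{-297} = \left(-6\right) \left(- \frac{1}{2}\right) + 20 \left(- \frac{1}{297}\right) = 3 - \frac{20}{297} = \frac{871}{297}$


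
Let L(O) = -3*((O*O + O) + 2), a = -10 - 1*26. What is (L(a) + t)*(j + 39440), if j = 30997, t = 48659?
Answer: 3160719501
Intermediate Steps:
a = -36 (a = -10 - 26 = -36)
L(O) = -6 - 3*O - 3*O**2 (L(O) = -3*((O**2 + O) + 2) = -3*((O + O**2) + 2) = -3*(2 + O + O**2) = -6 - 3*O - 3*O**2)
(L(a) + t)*(j + 39440) = ((-6 - 3*(-36) - 3*(-36)**2) + 48659)*(30997 + 39440) = ((-6 + 108 - 3*1296) + 48659)*70437 = ((-6 + 108 - 3888) + 48659)*70437 = (-3786 + 48659)*70437 = 44873*70437 = 3160719501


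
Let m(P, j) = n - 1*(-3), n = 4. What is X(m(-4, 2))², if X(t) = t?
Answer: 49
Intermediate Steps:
m(P, j) = 7 (m(P, j) = 4 - 1*(-3) = 4 + 3 = 7)
X(m(-4, 2))² = 7² = 49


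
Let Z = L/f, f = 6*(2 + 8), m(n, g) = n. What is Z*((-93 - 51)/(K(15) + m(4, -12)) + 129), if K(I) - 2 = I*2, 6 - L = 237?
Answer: -1925/4 ≈ -481.25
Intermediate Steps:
L = -231 (L = 6 - 1*237 = 6 - 237 = -231)
K(I) = 2 + 2*I (K(I) = 2 + I*2 = 2 + 2*I)
f = 60 (f = 6*10 = 60)
Z = -77/20 (Z = -231/60 = -231*1/60 = -77/20 ≈ -3.8500)
Z*((-93 - 51)/(K(15) + m(4, -12)) + 129) = -77*((-93 - 51)/((2 + 2*15) + 4) + 129)/20 = -77*(-144/((2 + 30) + 4) + 129)/20 = -77*(-144/(32 + 4) + 129)/20 = -77*(-144/36 + 129)/20 = -77*(-144*1/36 + 129)/20 = -77*(-4 + 129)/20 = -77/20*125 = -1925/4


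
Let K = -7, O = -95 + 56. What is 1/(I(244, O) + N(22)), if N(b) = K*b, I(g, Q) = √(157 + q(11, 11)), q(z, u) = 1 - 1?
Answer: -154/23559 - √157/23559 ≈ -0.0070686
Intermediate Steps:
q(z, u) = 0
O = -39
I(g, Q) = √157 (I(g, Q) = √(157 + 0) = √157)
N(b) = -7*b
1/(I(244, O) + N(22)) = 1/(√157 - 7*22) = 1/(√157 - 154) = 1/(-154 + √157)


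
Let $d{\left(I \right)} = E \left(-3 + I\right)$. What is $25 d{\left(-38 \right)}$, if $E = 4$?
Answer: $-4100$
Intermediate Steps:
$d{\left(I \right)} = -12 + 4 I$ ($d{\left(I \right)} = 4 \left(-3 + I\right) = -12 + 4 I$)
$25 d{\left(-38 \right)} = 25 \left(-12 + 4 \left(-38\right)\right) = 25 \left(-12 - 152\right) = 25 \left(-164\right) = -4100$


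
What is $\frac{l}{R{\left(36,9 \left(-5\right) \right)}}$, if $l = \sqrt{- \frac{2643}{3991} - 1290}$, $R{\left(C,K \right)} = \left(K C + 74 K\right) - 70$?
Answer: $- \frac{9 i \sqrt{253799663}}{20034820} \approx - 0.0071565 i$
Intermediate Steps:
$R{\left(C,K \right)} = -70 + 74 K + C K$ ($R{\left(C,K \right)} = \left(C K + 74 K\right) - 70 = \left(74 K + C K\right) - 70 = -70 + 74 K + C K$)
$l = \frac{9 i \sqrt{253799663}}{3991}$ ($l = \sqrt{\left(-2643\right) \frac{1}{3991} - 1290} = \sqrt{- \frac{2643}{3991} - 1290} = \sqrt{- \frac{5151033}{3991}} = \frac{9 i \sqrt{253799663}}{3991} \approx 35.926 i$)
$\frac{l}{R{\left(36,9 \left(-5\right) \right)}} = \frac{\frac{9}{3991} i \sqrt{253799663}}{-70 + 74 \cdot 9 \left(-5\right) + 36 \cdot 9 \left(-5\right)} = \frac{\frac{9}{3991} i \sqrt{253799663}}{-70 + 74 \left(-45\right) + 36 \left(-45\right)} = \frac{\frac{9}{3991} i \sqrt{253799663}}{-70 - 3330 - 1620} = \frac{\frac{9}{3991} i \sqrt{253799663}}{-5020} = \frac{9 i \sqrt{253799663}}{3991} \left(- \frac{1}{5020}\right) = - \frac{9 i \sqrt{253799663}}{20034820}$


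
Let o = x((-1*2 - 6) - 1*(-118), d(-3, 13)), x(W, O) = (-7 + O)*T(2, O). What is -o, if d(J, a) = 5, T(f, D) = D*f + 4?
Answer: 28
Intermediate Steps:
T(f, D) = 4 + D*f
x(W, O) = (-7 + O)*(4 + 2*O) (x(W, O) = (-7 + O)*(4 + O*2) = (-7 + O)*(4 + 2*O))
o = -28 (o = 2*(-7 + 5)*(2 + 5) = 2*(-2)*7 = -28)
-o = -1*(-28) = 28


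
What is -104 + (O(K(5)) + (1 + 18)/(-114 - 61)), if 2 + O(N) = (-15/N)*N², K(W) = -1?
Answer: -15944/175 ≈ -91.109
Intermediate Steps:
O(N) = -2 - 15*N (O(N) = -2 + (-15/N)*N² = -2 - 15*N)
-104 + (O(K(5)) + (1 + 18)/(-114 - 61)) = -104 + ((-2 - 15*(-1)) + (1 + 18)/(-114 - 61)) = -104 + ((-2 + 15) + 19/(-175)) = -104 + (13 + 19*(-1/175)) = -104 + (13 - 19/175) = -104 + 2256/175 = -15944/175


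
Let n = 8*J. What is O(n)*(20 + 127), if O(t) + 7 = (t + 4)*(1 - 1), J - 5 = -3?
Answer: -1029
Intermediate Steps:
J = 2 (J = 5 - 3 = 2)
n = 16 (n = 8*2 = 16)
O(t) = -7 (O(t) = -7 + (t + 4)*(1 - 1) = -7 + (4 + t)*0 = -7 + 0 = -7)
O(n)*(20 + 127) = -7*(20 + 127) = -7*147 = -1029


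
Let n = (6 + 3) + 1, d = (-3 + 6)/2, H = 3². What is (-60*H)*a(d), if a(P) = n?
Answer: -5400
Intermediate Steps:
H = 9
d = 3/2 (d = 3*(½) = 3/2 ≈ 1.5000)
n = 10 (n = 9 + 1 = 10)
a(P) = 10
(-60*H)*a(d) = -60*9*10 = -540*10 = -5400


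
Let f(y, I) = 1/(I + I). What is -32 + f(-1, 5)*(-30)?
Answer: -35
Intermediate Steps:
f(y, I) = 1/(2*I)
-32 + f(-1, 5)*(-30) = -32 + ((½)/5)*(-30) = -32 + ((½)*(⅕))*(-30) = -32 + (⅒)*(-30) = -32 - 3 = -35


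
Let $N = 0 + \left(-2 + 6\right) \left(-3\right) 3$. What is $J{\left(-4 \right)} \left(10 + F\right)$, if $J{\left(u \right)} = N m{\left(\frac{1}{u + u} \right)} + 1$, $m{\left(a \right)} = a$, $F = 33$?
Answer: $\frac{473}{2} \approx 236.5$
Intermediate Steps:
$N = -36$ ($N = 0 + 4 \left(-3\right) 3 = 0 - 36 = -36$)
$J{\left(u \right)} = 1 - \frac{18}{u}$ ($J{\left(u \right)} = - \frac{36}{u + u} + 1 = - \frac{36}{2 u} + 1 = - 36 \frac{1}{2 u} + 1 = - \frac{18}{u} + 1 = 1 - \frac{18}{u}$)
$J{\left(-4 \right)} \left(10 + F\right) = \frac{-18 - 4}{-4} \left(10 + 33\right) = \left(- \frac{1}{4}\right) \left(-22\right) 43 = \frac{11}{2} \cdot 43 = \frac{473}{2}$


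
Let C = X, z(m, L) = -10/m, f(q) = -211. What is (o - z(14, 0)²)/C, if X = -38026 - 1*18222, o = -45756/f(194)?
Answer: -2236769/581548072 ≈ -0.0038462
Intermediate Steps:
o = 45756/211 (o = -45756/(-211) = -45756*(-1/211) = 45756/211 ≈ 216.85)
X = -56248 (X = -38026 - 18222 = -56248)
C = -56248
(o - z(14, 0)²)/C = (45756/211 - (-10/14)²)/(-56248) = (45756/211 - (-10*1/14)²)*(-1/56248) = (45756/211 - (-5/7)²)*(-1/56248) = (45756/211 - 1*25/49)*(-1/56248) = (45756/211 - 25/49)*(-1/56248) = (2236769/10339)*(-1/56248) = -2236769/581548072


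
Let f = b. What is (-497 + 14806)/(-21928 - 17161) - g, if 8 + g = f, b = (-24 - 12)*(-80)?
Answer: -112277917/39089 ≈ -2872.4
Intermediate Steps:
b = 2880 (b = -36*(-80) = 2880)
f = 2880
g = 2872 (g = -8 + 2880 = 2872)
(-497 + 14806)/(-21928 - 17161) - g = (-497 + 14806)/(-21928 - 17161) - 1*2872 = 14309/(-39089) - 2872 = 14309*(-1/39089) - 2872 = -14309/39089 - 2872 = -112277917/39089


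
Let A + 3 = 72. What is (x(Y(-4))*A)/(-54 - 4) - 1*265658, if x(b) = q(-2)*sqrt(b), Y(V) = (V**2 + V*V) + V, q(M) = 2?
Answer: -265658 - 138*sqrt(7)/29 ≈ -2.6567e+5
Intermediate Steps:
A = 69 (A = -3 + 72 = 69)
Y(V) = V + 2*V**2 (Y(V) = (V**2 + V**2) + V = 2*V**2 + V = V + 2*V**2)
x(b) = 2*sqrt(b)
(x(Y(-4))*A)/(-54 - 4) - 1*265658 = ((2*sqrt(-4*(1 + 2*(-4))))*69)/(-54 - 4) - 1*265658 = ((2*sqrt(-4*(1 - 8)))*69)/(-58) - 265658 = ((2*sqrt(-4*(-7)))*69)*(-1/58) - 265658 = ((2*sqrt(28))*69)*(-1/58) - 265658 = ((2*(2*sqrt(7)))*69)*(-1/58) - 265658 = ((4*sqrt(7))*69)*(-1/58) - 265658 = (276*sqrt(7))*(-1/58) - 265658 = -138*sqrt(7)/29 - 265658 = -265658 - 138*sqrt(7)/29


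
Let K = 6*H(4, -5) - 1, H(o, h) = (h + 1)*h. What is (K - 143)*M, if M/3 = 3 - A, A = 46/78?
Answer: -2256/13 ≈ -173.54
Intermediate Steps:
H(o, h) = h*(1 + h) (H(o, h) = (1 + h)*h = h*(1 + h))
A = 23/39 (A = 46*(1/78) = 23/39 ≈ 0.58974)
M = 94/13 (M = 3*(3 - 1*23/39) = 3*(3 - 23/39) = 3*(94/39) = 94/13 ≈ 7.2308)
K = 119 (K = 6*(-5*(1 - 5)) - 1 = 6*(-5*(-4)) - 1 = 6*20 - 1 = 120 - 1 = 119)
(K - 143)*M = (119 - 143)*(94/13) = -24*94/13 = -2256/13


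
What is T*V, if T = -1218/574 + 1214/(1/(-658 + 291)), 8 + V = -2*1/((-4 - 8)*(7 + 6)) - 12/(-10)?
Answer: 743894351/246 ≈ 3.0240e+6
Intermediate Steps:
V = -2647/390 (V = -8 + (-2*1/((-4 - 8)*(7 + 6)) - 12/(-10)) = -8 + (-2/((-12*13)) - 12*(-⅒)) = -8 + (-2/(-156) + 6/5) = -8 + (-2*(-1/156) + 6/5) = -8 + (1/78 + 6/5) = -8 + 473/390 = -2647/390 ≈ -6.7872)
T = -18267145/41 (T = -1218*1/574 + 1214/(1/(-367)) = -87/41 + 1214/(-1/367) = -87/41 + 1214*(-367) = -87/41 - 445538 = -18267145/41 ≈ -4.4554e+5)
T*V = -18267145/41*(-2647/390) = 743894351/246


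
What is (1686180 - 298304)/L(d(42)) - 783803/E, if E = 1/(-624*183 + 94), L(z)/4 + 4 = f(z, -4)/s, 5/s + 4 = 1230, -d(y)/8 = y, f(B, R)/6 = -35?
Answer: 4605305544975255/51496 ≈ 8.9430e+10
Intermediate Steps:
f(B, R) = -210 (f(B, R) = 6*(-35) = -210)
d(y) = -8*y
s = 5/1226 (s = 5/(-4 + 1230) = 5/1226 ≈ 0.0040783)
L(z) = -205984 (L(z) = -16 + 4*(-210/5/1226) = -16 + 4*(-210*1226/5) = -16 + 4*(-51492) = -16 - 205968 = -205984)
E = -1/114098 (E = 1/(-114192 + 94) = 1/(-114098) = -1/114098 ≈ -8.7644e-6)
(1686180 - 298304)/L(d(42)) - 783803/E = (1686180 - 298304)/(-205984) - 783803/(-1/114098) = 1387876*(-1/205984) - 783803*(-114098) = -346969/51496 + 89430354694 = 4605305544975255/51496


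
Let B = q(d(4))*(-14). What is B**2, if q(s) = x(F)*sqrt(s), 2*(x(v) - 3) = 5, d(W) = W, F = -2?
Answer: 23716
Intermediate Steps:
x(v) = 11/2 (x(v) = 3 + (1/2)*5 = 3 + 5/2 = 11/2)
q(s) = 11*sqrt(s)/2
B = -154 (B = (11*sqrt(4)/2)*(-14) = ((11/2)*2)*(-14) = 11*(-14) = -154)
B**2 = (-154)**2 = 23716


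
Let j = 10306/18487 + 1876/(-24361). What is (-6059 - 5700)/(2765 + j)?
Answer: -5295804488513/1245466779209 ≈ -4.2521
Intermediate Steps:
j = 216382854/450361807 (j = 10306*(1/18487) + 1876*(-1/24361) = 10306/18487 - 1876/24361 = 216382854/450361807 ≈ 0.48046)
(-6059 - 5700)/(2765 + j) = (-6059 - 5700)/(2765 + 216382854/450361807) = -11759/1245466779209/450361807 = -11759*450361807/1245466779209 = -5295804488513/1245466779209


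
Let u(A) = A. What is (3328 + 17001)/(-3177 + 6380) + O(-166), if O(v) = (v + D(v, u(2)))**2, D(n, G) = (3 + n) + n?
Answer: 784835404/3203 ≈ 2.4503e+5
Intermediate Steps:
D(n, G) = 3 + 2*n
O(v) = (3 + 3*v)**2 (O(v) = (v + (3 + 2*v))**2 = (3 + 3*v)**2)
(3328 + 17001)/(-3177 + 6380) + O(-166) = (3328 + 17001)/(-3177 + 6380) + 9*(1 - 166)**2 = 20329/3203 + 9*(-165)**2 = 20329*(1/3203) + 9*27225 = 20329/3203 + 245025 = 784835404/3203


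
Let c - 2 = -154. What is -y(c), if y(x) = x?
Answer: 152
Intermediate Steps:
c = -152 (c = 2 - 154 = -152)
-y(c) = -1*(-152) = 152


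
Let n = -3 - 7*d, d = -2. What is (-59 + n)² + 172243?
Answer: 174547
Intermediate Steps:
n = 11 (n = -3 - 7*(-2) = -3 + 14 = 11)
(-59 + n)² + 172243 = (-59 + 11)² + 172243 = (-48)² + 172243 = 2304 + 172243 = 174547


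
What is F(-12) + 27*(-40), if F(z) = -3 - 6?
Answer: -1089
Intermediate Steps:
F(z) = -9
F(-12) + 27*(-40) = -9 + 27*(-40) = -9 - 1080 = -1089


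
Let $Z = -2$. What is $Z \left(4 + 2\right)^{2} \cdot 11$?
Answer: $-792$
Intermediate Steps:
$Z \left(4 + 2\right)^{2} \cdot 11 = - 2 \left(4 + 2\right)^{2} \cdot 11 = - 2 \cdot 6^{2} \cdot 11 = \left(-2\right) 36 \cdot 11 = \left(-72\right) 11 = -792$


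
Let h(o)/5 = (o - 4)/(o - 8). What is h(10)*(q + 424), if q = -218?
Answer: 3090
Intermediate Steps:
h(o) = 5*(-4 + o)/(-8 + o) (h(o) = 5*((o - 4)/(o - 8)) = 5*((-4 + o)/(-8 + o)) = 5*(-4 + o)/(-8 + o))
h(10)*(q + 424) = (5*(-4 + 10)/(-8 + 10))*(-218 + 424) = (5*6/2)*206 = (5*(½)*6)*206 = 15*206 = 3090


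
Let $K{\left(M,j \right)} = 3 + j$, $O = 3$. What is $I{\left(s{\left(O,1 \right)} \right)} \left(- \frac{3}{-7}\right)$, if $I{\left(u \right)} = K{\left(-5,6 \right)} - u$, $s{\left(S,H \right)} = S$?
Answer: $\frac{18}{7} \approx 2.5714$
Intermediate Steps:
$I{\left(u \right)} = 9 - u$ ($I{\left(u \right)} = \left(3 + 6\right) - u = 9 - u$)
$I{\left(s{\left(O,1 \right)} \right)} \left(- \frac{3}{-7}\right) = \left(9 - 3\right) \left(- \frac{3}{-7}\right) = \left(9 - 3\right) \left(\left(-3\right) \left(- \frac{1}{7}\right)\right) = 6 \cdot \frac{3}{7} = \frac{18}{7}$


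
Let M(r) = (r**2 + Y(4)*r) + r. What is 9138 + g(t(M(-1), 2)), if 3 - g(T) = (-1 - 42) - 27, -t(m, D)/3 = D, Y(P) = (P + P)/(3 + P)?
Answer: 9211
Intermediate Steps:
Y(P) = 2*P/(3 + P) (Y(P) = (2*P)/(3 + P) = 2*P/(3 + P))
M(r) = r**2 + 15*r/7 (M(r) = (r**2 + (2*4/(3 + 4))*r) + r = (r**2 + (2*4/7)*r) + r = (r**2 + (2*4*(1/7))*r) + r = (r**2 + 8*r/7) + r = r**2 + 15*r/7)
t(m, D) = -3*D
g(T) = 73 (g(T) = 3 - ((-1 - 42) - 27) = 3 - (-43 - 27) = 3 - 1*(-70) = 3 + 70 = 73)
9138 + g(t(M(-1), 2)) = 9138 + 73 = 9211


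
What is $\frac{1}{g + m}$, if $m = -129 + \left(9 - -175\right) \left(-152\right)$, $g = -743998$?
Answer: $- \frac{1}{772095} \approx -1.2952 \cdot 10^{-6}$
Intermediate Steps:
$m = -28097$ ($m = -129 + \left(9 + 175\right) \left(-152\right) = -129 + 184 \left(-152\right) = -129 - 27968 = -28097$)
$\frac{1}{g + m} = \frac{1}{-743998 - 28097} = \frac{1}{-772095} = - \frac{1}{772095}$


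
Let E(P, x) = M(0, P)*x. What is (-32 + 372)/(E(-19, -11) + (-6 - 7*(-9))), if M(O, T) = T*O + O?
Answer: 340/57 ≈ 5.9649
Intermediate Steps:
M(O, T) = O + O*T (M(O, T) = O*T + O = O + O*T)
E(P, x) = 0 (E(P, x) = (0*(1 + P))*x = 0*x = 0)
(-32 + 372)/(E(-19, -11) + (-6 - 7*(-9))) = (-32 + 372)/(0 + (-6 - 7*(-9))) = 340/(0 + (-6 + 63)) = 340/(0 + 57) = 340/57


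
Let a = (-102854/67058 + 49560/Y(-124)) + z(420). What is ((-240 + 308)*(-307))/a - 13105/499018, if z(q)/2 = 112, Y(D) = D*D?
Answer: -51655600603448073/558287625884378 ≈ -92.525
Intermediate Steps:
Y(D) = D²
z(q) = 224 (z(q) = 2*112 = 224)
a = 14544042773/64442738 (a = (-102854/67058 + 49560/((-124)²)) + 224 = (-102854*1/67058 + 49560/15376) + 224 = (-51427/33529 + 49560*(1/15376)) + 224 = (-51427/33529 + 6195/1922) + 224 = 108869461/64442738 + 224 = 14544042773/64442738 ≈ 225.69)
((-240 + 308)*(-307))/a - 13105/499018 = ((-240 + 308)*(-307))/(14544042773/64442738) - 13105/499018 = (68*(-307))*(64442738/14544042773) - 13105*1/499018 = -20876*64442738/14544042773 - 13105/499018 = -1345306598488/14544042773 - 13105/499018 = -51655600603448073/558287625884378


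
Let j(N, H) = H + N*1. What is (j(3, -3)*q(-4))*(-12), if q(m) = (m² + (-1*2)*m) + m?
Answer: 0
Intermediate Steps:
j(N, H) = H + N
q(m) = m² - m (q(m) = (m² - 2*m) + m = m² - m)
(j(3, -3)*q(-4))*(-12) = ((-3 + 3)*(-4*(-1 - 4)))*(-12) = (0*(-4*(-5)))*(-12) = (0*20)*(-12) = 0*(-12) = 0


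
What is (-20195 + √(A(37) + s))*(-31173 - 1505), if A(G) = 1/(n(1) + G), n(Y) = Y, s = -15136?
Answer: 659932210 - 16339*I*√21856346/19 ≈ 6.5993e+8 - 4.0203e+6*I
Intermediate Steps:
A(G) = 1/(1 + G)
(-20195 + √(A(37) + s))*(-31173 - 1505) = (-20195 + √(1/(1 + 37) - 15136))*(-31173 - 1505) = (-20195 + √(1/38 - 15136))*(-32678) = (-20195 + √(-575167/38))*(-32678) = (-20195 + I*√21856346/38)*(-32678) = 659932210 - 16339*I*√21856346/19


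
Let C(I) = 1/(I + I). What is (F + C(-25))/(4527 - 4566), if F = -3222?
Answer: 161101/1950 ≈ 82.616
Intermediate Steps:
C(I) = 1/(2*I)
(F + C(-25))/(4527 - 4566) = (-3222 + (1/2)/(-25))/(4527 - 4566) = (-3222 + (1/2)*(-1/25))/(-39) = (-3222 - 1/50)*(-1/39) = -161101/50*(-1/39) = 161101/1950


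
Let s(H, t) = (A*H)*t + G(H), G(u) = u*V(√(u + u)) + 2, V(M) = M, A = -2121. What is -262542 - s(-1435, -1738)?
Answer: 5289575086 + 1435*I*√2870 ≈ 5.2896e+9 + 76876.0*I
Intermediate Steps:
G(u) = 2 + √2*u^(3/2) (G(u) = u*√(u + u) + 2 = u*√(2*u) + 2 = u*(√2*√u) + 2 = √2*u^(3/2) + 2 = 2 + √2*u^(3/2))
s(H, t) = 2 + √2*H^(3/2) - 2121*H*t (s(H, t) = (-2121*H)*t + (2 + √2*H^(3/2)) = -2121*H*t + (2 + √2*H^(3/2)) = 2 + √2*H^(3/2) - 2121*H*t)
-262542 - s(-1435, -1738) = -262542 - (2 + √2*(-1435)^(3/2) - 2121*(-1435)*(-1738)) = -262542 - (2 + √2*(-1435*I*√1435) - 5289837630) = -262542 - (2 - 1435*I*√2870 - 5289837630) = -262542 - (-5289837628 - 1435*I*√2870) = -262542 + (5289837628 + 1435*I*√2870) = 5289575086 + 1435*I*√2870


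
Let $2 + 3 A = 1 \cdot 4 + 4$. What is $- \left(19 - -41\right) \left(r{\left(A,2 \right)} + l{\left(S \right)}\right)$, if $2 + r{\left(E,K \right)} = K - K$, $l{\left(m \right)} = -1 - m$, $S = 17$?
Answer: $1200$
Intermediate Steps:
$A = 2$ ($A = - \frac{2}{3} + \frac{1 \cdot 4 + 4}{3} = - \frac{2}{3} + \frac{4 + 4}{3} = - \frac{2}{3} + \frac{1}{3} \cdot 8 = - \frac{2}{3} + \frac{8}{3} = 2$)
$r{\left(E,K \right)} = -2$ ($r{\left(E,K \right)} = -2 + \left(K - K\right) = -2 + 0 = -2$)
$- \left(19 - -41\right) \left(r{\left(A,2 \right)} + l{\left(S \right)}\right) = - \left(19 - -41\right) \left(-2 - 18\right) = - \left(19 + 41\right) \left(-2 - 18\right) = - 60 \left(-2 - 18\right) = - 60 \left(-20\right) = \left(-1\right) \left(-1200\right) = 1200$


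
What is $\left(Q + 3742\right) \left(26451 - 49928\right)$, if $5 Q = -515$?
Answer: $-85432803$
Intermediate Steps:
$Q = -103$ ($Q = \frac{1}{5} \left(-515\right) = -103$)
$\left(Q + 3742\right) \left(26451 - 49928\right) = \left(-103 + 3742\right) \left(26451 - 49928\right) = 3639 \left(-23477\right) = -85432803$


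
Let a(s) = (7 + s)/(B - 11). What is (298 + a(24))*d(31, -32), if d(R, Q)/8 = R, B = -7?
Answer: 661292/9 ≈ 73477.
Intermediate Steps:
a(s) = -7/18 - s/18 (a(s) = (7 + s)/(-7 - 11) = (7 + s)/(-18) = (7 + s)*(-1/18) = -7/18 - s/18)
d(R, Q) = 8*R
(298 + a(24))*d(31, -32) = (298 + (-7/18 - 1/18*24))*(8*31) = (298 + (-7/18 - 4/3))*248 = (298 - 31/18)*248 = (5333/18)*248 = 661292/9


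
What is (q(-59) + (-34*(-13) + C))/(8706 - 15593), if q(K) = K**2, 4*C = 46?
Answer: -7869/13774 ≈ -0.57129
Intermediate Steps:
C = 23/2 (C = (1/4)*46 = 23/2 ≈ 11.500)
(q(-59) + (-34*(-13) + C))/(8706 - 15593) = ((-59)**2 + (-34*(-13) + 23/2))/(8706 - 15593) = (3481 + (442 + 23/2))/(-6887) = (3481 + 907/2)*(-1/6887) = (7869/2)*(-1/6887) = -7869/13774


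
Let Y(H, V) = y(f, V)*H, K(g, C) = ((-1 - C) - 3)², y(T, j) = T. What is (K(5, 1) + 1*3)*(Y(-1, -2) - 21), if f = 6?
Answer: -756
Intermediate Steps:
K(g, C) = (-4 - C)²
Y(H, V) = 6*H
(K(5, 1) + 1*3)*(Y(-1, -2) - 21) = ((4 + 1)² + 1*3)*(6*(-1) - 21) = (5² + 3)*(-6 - 21) = (25 + 3)*(-27) = 28*(-27) = -756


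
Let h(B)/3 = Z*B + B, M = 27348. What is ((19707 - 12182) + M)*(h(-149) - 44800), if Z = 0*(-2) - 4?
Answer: -1515545707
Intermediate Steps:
Z = -4 (Z = 0 - 4 = -4)
h(B) = -9*B (h(B) = 3*(-4*B + B) = 3*(-3*B) = -9*B)
((19707 - 12182) + M)*(h(-149) - 44800) = ((19707 - 12182) + 27348)*(-9*(-149) - 44800) = (7525 + 27348)*(1341 - 44800) = 34873*(-43459) = -1515545707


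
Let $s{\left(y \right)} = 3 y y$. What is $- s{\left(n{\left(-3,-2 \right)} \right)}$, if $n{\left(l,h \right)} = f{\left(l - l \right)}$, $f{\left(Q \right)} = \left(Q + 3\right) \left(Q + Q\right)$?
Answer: $0$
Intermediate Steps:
$f{\left(Q \right)} = 2 Q \left(3 + Q\right)$ ($f{\left(Q \right)} = \left(3 + Q\right) 2 Q = 2 Q \left(3 + Q\right)$)
$n{\left(l,h \right)} = 0$ ($n{\left(l,h \right)} = 2 \left(l - l\right) \left(3 + \left(l - l\right)\right) = 2 \cdot 0 \left(3 + 0\right) = 2 \cdot 0 \cdot 3 = 0$)
$s{\left(y \right)} = 3 y^{2}$
$- s{\left(n{\left(-3,-2 \right)} \right)} = - 3 \cdot 0^{2} = - 3 \cdot 0 = \left(-1\right) 0 = 0$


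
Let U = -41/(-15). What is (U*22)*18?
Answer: 5412/5 ≈ 1082.4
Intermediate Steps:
U = 41/15 (U = -41*(-1/15) = 41/15 ≈ 2.7333)
(U*22)*18 = ((41/15)*22)*18 = (902/15)*18 = 5412/5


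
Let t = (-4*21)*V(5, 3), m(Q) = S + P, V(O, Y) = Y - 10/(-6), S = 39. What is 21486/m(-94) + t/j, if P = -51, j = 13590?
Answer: -24333287/13590 ≈ -1790.5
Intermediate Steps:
V(O, Y) = 5/3 + Y (V(O, Y) = Y - 10*(-1/6) = Y + 5/3 = 5/3 + Y)
m(Q) = -12 (m(Q) = 39 - 51 = -12)
t = -392 (t = (-4*21)*(5/3 + 3) = -84*14/3 = -392)
21486/m(-94) + t/j = 21486/(-12) - 392/13590 = 21486*(-1/12) - 392*1/13590 = -3581/2 - 196/6795 = -24333287/13590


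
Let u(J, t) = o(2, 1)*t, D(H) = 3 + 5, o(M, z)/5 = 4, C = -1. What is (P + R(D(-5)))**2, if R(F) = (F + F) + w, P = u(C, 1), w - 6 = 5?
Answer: 2209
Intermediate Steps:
o(M, z) = 20 (o(M, z) = 5*4 = 20)
w = 11 (w = 6 + 5 = 11)
D(H) = 8
u(J, t) = 20*t
P = 20 (P = 20*1 = 20)
R(F) = 11 + 2*F (R(F) = (F + F) + 11 = 2*F + 11 = 11 + 2*F)
(P + R(D(-5)))**2 = (20 + (11 + 2*8))**2 = (20 + (11 + 16))**2 = (20 + 27)**2 = 47**2 = 2209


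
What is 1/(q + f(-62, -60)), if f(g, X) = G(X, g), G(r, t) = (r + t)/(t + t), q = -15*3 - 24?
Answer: -62/4217 ≈ -0.014702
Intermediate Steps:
q = -69 (q = -45 - 24 = -69)
G(r, t) = (r + t)/(2*t) (G(r, t) = (r + t)/((2*t)) = (r + t)*(1/(2*t)) = (r + t)/(2*t))
f(g, X) = (X + g)/(2*g)
1/(q + f(-62, -60)) = 1/(-69 + (½)*(-60 - 62)/(-62)) = 1/(-69 + (½)*(-1/62)*(-122)) = 1/(-69 + 61/62) = 1/(-4217/62) = -62/4217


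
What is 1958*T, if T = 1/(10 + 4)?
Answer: 979/7 ≈ 139.86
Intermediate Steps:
T = 1/14 ≈ 0.071429
1958*T = 1958*(1/14) = 979/7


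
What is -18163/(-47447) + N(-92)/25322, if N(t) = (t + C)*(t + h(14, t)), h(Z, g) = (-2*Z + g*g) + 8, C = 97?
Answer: 1220655103/600726467 ≈ 2.0320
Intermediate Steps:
h(Z, g) = 8 + g² - 2*Z (h(Z, g) = (-2*Z + g²) + 8 = (g² - 2*Z) + 8 = 8 + g² - 2*Z)
N(t) = (97 + t)*(-20 + t + t²) (N(t) = (t + 97)*(t + (8 + t² - 2*14)) = (97 + t)*(t + (8 + t² - 28)) = (97 + t)*(t + (-20 + t²)) = (97 + t)*(-20 + t + t²))
-18163/(-47447) + N(-92)/25322 = -18163/(-47447) + (-1940 + (-92)³ + 77*(-92) + 98*(-92)²)/25322 = -18163*(-1/47447) + (-1940 - 778688 - 7084 + 98*8464)*(1/25322) = 18163/47447 + (-1940 - 778688 - 7084 + 829472)*(1/25322) = 18163/47447 + 41760*(1/25322) = 18163/47447 + 20880/12661 = 1220655103/600726467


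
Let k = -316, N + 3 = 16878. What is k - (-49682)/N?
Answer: -5282818/16875 ≈ -313.06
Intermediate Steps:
N = 16875 (N = -3 + 16878 = 16875)
k - (-49682)/N = -316 - (-49682)/16875 = -316 - 1*(-49682/16875) = -316 + 49682/16875 = -5282818/16875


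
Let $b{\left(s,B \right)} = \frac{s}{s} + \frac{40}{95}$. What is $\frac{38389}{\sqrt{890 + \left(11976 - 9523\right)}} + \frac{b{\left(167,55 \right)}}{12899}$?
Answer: $\frac{27}{245081} + \frac{38389 \sqrt{3343}}{3343} \approx 663.96$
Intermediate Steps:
$b{\left(s,B \right)} = \frac{27}{19}$ ($b{\left(s,B \right)} = 1 + 40 \cdot \frac{1}{95} = 1 + \frac{8}{19} = \frac{27}{19}$)
$\frac{38389}{\sqrt{890 + \left(11976 - 9523\right)}} + \frac{b{\left(167,55 \right)}}{12899} = \frac{38389}{\sqrt{890 + \left(11976 - 9523\right)}} + \frac{27}{19 \cdot 12899} = \frac{38389}{\sqrt{890 + \left(11976 - 9523\right)}} + \frac{27}{19} \cdot \frac{1}{12899} = \frac{38389}{\sqrt{890 + 2453}} + \frac{27}{245081} = \frac{38389}{\sqrt{3343}} + \frac{27}{245081} = 38389 \frac{\sqrt{3343}}{3343} + \frac{27}{245081} = \frac{38389 \sqrt{3343}}{3343} + \frac{27}{245081} = \frac{27}{245081} + \frac{38389 \sqrt{3343}}{3343}$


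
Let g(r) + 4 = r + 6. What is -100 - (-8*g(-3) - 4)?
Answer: -104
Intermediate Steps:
g(r) = 2 + r (g(r) = -4 + (r + 6) = -4 + (6 + r) = 2 + r)
-100 - (-8*g(-3) - 4) = -100 - (-8*(2 - 3) - 4) = -100 - (-8*(-1) - 4) = -100 - (8 - 4) = -100 - 1*4 = -100 - 4 = -104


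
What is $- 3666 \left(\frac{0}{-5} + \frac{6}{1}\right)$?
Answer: $-21996$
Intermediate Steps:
$- 3666 \left(\frac{0}{-5} + \frac{6}{1}\right) = - 3666 \left(0 \left(- \frac{1}{5}\right) + 6 \cdot 1\right) = - 3666 \left(0 + 6\right) = \left(-3666\right) 6 = -21996$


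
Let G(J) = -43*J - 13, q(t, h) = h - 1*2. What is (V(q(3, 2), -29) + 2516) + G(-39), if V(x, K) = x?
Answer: 4180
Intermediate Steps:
q(t, h) = -2 + h (q(t, h) = h - 2 = -2 + h)
G(J) = -13 - 43*J
(V(q(3, 2), -29) + 2516) + G(-39) = ((-2 + 2) + 2516) + (-13 - 43*(-39)) = (0 + 2516) + (-13 + 1677) = 2516 + 1664 = 4180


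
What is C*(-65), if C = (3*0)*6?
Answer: 0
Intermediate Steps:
C = 0 (C = 0*6 = 0)
C*(-65) = 0*(-65) = 0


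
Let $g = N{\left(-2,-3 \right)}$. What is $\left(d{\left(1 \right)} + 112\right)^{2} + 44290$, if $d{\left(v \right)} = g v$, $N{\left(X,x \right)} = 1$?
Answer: $57059$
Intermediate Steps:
$g = 1$
$d{\left(v \right)} = v$ ($d{\left(v \right)} = 1 v = v$)
$\left(d{\left(1 \right)} + 112\right)^{2} + 44290 = \left(1 + 112\right)^{2} + 44290 = 113^{2} + 44290 = 12769 + 44290 = 57059$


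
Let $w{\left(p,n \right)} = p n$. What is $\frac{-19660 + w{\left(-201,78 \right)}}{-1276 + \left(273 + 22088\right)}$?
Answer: $- \frac{35338}{21085} \approx -1.676$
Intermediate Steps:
$w{\left(p,n \right)} = n p$
$\frac{-19660 + w{\left(-201,78 \right)}}{-1276 + \left(273 + 22088\right)} = \frac{-19660 + 78 \left(-201\right)}{-1276 + \left(273 + 22088\right)} = \frac{-19660 - 15678}{-1276 + 22361} = - \frac{35338}{21085}$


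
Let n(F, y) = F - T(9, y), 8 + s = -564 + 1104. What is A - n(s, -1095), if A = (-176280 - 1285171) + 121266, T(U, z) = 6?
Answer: -1340711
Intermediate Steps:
s = 532 (s = -8 + (-564 + 1104) = -8 + 540 = 532)
n(F, y) = -6 + F (n(F, y) = F - 1*6 = F - 6 = -6 + F)
A = -1340185 (A = -1461451 + 121266 = -1340185)
A - n(s, -1095) = -1340185 - (-6 + 532) = -1340185 - 1*526 = -1340185 - 526 = -1340711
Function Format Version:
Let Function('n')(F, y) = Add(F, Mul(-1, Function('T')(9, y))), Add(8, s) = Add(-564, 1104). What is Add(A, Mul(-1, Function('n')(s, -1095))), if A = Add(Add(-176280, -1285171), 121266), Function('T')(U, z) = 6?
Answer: -1340711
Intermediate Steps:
s = 532 (s = Add(-8, Add(-564, 1104)) = Add(-8, 540) = 532)
Function('n')(F, y) = Add(-6, F) (Function('n')(F, y) = Add(F, Mul(-1, 6)) = Add(F, -6) = Add(-6, F))
A = -1340185 (A = Add(-1461451, 121266) = -1340185)
Add(A, Mul(-1, Function('n')(s, -1095))) = Add(-1340185, Mul(-1, Add(-6, 532))) = Add(-1340185, Mul(-1, 526)) = Add(-1340185, -526) = -1340711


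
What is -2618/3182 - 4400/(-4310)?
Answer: 135861/685721 ≈ 0.19813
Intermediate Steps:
-2618/3182 - 4400/(-4310) = -2618*1/3182 - 4400*(-1/4310) = -1309/1591 + 440/431 = 135861/685721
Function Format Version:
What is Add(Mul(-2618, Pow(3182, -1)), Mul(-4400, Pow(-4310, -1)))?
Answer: Rational(135861, 685721) ≈ 0.19813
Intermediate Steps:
Add(Mul(-2618, Pow(3182, -1)), Mul(-4400, Pow(-4310, -1))) = Add(Mul(-2618, Rational(1, 3182)), Mul(-4400, Rational(-1, 4310))) = Add(Rational(-1309, 1591), Rational(440, 431)) = Rational(135861, 685721)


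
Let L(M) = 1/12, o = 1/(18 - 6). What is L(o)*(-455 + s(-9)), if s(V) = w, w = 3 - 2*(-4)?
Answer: -37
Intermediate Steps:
w = 11 (w = 3 + 8 = 11)
s(V) = 11
o = 1/12 ≈ 0.083333
L(M) = 1/12
L(o)*(-455 + s(-9)) = (-455 + 11)/12 = (1/12)*(-444) = -37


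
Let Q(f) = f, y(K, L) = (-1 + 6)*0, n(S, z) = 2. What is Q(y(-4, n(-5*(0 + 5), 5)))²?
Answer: 0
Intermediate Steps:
y(K, L) = 0 (y(K, L) = 5*0 = 0)
Q(y(-4, n(-5*(0 + 5), 5)))² = 0² = 0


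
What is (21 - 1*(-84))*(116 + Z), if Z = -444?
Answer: -34440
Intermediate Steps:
(21 - 1*(-84))*(116 + Z) = (21 - 1*(-84))*(116 - 444) = (21 + 84)*(-328) = 105*(-328) = -34440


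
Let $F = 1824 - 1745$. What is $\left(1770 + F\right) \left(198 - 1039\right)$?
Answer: $-1555009$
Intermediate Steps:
$F = 79$
$\left(1770 + F\right) \left(198 - 1039\right) = \left(1770 + 79\right) \left(198 - 1039\right) = 1849 \left(-841\right) = -1555009$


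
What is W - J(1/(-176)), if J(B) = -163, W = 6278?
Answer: 6441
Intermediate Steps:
W - J(1/(-176)) = 6278 - 1*(-163) = 6278 + 163 = 6441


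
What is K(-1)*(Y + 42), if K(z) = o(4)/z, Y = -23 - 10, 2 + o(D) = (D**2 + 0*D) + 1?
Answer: -135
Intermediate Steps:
o(D) = -1 + D**2 (o(D) = -2 + ((D**2 + 0*D) + 1) = -2 + ((D**2 + 0) + 1) = -2 + (D**2 + 1) = -2 + (1 + D**2) = -1 + D**2)
Y = -33
K(z) = 15/z (K(z) = (-1 + 4**2)/z = (-1 + 16)/z = 15/z)
K(-1)*(Y + 42) = (15/(-1))*(-33 + 42) = (15*(-1))*9 = -15*9 = -135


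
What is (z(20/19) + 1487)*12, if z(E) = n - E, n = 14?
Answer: 341988/19 ≈ 17999.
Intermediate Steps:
z(E) = 14 - E
(z(20/19) + 1487)*12 = ((14 - 20/19) + 1487)*12 = (246/19 + 1487)*12 = (28499/19)*12 = 341988/19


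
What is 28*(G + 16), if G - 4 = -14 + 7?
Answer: 364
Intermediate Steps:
G = -3 (G = 4 + (-14 + 7) = 4 - 7 = -3)
28*(G + 16) = 28*(-3 + 16) = 28*13 = 364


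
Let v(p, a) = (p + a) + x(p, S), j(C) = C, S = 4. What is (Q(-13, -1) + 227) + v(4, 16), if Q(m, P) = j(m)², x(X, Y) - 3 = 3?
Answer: 422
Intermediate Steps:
x(X, Y) = 6 (x(X, Y) = 3 + 3 = 6)
v(p, a) = 6 + a + p (v(p, a) = (p + a) + 6 = (a + p) + 6 = 6 + a + p)
Q(m, P) = m²
(Q(-13, -1) + 227) + v(4, 16) = ((-13)² + 227) + (6 + 16 + 4) = (169 + 227) + 26 = 396 + 26 = 422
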